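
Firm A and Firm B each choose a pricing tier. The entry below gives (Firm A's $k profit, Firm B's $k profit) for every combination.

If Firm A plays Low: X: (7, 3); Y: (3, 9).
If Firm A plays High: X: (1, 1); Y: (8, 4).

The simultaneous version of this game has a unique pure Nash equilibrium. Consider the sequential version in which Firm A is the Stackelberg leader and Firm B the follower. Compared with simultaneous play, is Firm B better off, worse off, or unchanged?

Work backward from Firm B's decision.
- Low → Firm B plays Y (best of 3, 9); Firm A gets 3.
- High → Firm B plays Y (best of 1, 4); Firm A gets 8.
Firm A's induced payoffs are 3, 8, so Firm A commits to High. Subgame-perfect outcome: (High, Y) with payoffs (8, 4).
Under simultaneous play:
Firm A's best replies: X→Low; Y→High.
Firm B's best replies: Low→Y; High→Y.
Only (High, Y) has each player best-responding; Nash payoffs (8, 4).
Firm B earns 4 sequentially versus 4 at the Nash outcome: unchanged.

unchanged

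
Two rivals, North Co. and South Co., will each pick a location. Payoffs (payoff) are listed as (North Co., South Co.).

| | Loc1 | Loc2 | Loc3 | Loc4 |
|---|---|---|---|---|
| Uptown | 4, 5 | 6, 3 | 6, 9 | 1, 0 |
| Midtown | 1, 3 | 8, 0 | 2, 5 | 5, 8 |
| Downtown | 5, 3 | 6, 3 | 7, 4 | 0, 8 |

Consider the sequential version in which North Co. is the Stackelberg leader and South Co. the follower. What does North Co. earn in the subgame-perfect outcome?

Backward induction with North Co. moving first.
- Uptown: BR = Loc3, leader payoff 6.
- Midtown: BR = Loc4, leader payoff 5.
- Downtown: BR = Loc4, leader payoff 0.
North Co.'s induced payoffs are 6, 5, 0, so North Co. commits to Uptown. Subgame-perfect outcome: (Uptown, Loc3) with payoffs (6, 9).

6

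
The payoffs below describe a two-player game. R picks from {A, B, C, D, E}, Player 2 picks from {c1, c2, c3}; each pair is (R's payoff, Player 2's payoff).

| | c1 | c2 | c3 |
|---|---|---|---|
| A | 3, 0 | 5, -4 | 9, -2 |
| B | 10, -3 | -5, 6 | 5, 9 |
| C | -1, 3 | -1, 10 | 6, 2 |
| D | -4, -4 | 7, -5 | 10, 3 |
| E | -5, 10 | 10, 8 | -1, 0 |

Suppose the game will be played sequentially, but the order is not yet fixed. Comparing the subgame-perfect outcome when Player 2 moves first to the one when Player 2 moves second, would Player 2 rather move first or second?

first

If R leads: Player 2's best replies are A→c1, B→c3, C→c2, D→c3, E→c1; R's induced payoffs 3, 5, -1, 10, -5; outcome (D, c3), payoffs (10, 3).
If Player 2 leads: R's best replies are c1→B, c2→E, c3→D; Player 2's induced payoffs -3, 8, 3; outcome (E, c2), payoffs (10, 8).
Player 2 gets 8 moving first and 3 moving second, so Player 2 prefers to move first.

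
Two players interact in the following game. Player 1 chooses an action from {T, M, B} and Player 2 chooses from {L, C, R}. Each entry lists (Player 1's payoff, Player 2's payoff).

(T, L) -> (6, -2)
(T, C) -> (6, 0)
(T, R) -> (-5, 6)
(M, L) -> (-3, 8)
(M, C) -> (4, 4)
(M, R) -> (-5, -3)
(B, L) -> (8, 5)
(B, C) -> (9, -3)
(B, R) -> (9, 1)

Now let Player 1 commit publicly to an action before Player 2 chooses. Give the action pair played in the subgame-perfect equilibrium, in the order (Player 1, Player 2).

(B, L)

Solve by backward induction (Player 1 leads).
- T: Player 2 compares -2, 0, 6 and picks R; Player 1 would get -5.
- M: Player 2 compares 8, 4, -3 and picks L; Player 1 would get -3.
- B: Player 2 compares 5, -3, 1 and picks L; Player 1 would get 8.
Player 1's induced payoffs are -5, -3, 8, so Player 1 commits to B. Subgame-perfect outcome: (B, L) with payoffs (8, 5).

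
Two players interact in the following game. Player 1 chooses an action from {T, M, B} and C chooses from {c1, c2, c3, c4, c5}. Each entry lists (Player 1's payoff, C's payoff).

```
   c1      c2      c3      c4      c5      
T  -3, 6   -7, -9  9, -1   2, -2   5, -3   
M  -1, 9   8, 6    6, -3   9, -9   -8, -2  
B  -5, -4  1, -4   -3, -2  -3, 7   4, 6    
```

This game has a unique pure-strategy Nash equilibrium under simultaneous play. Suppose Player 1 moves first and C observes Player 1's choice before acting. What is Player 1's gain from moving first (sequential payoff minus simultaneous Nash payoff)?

0

Backward induction with Player 1 moving first.
- T → C plays c1 (best of 6, -9, -1, -2, -3); Player 1 gets -3.
- M → C plays c1 (best of 9, 6, -3, -9, -2); Player 1 gets -1.
- B → C plays c4 (best of -4, -4, -2, 7, 6); Player 1 gets -3.
Maximizing over -3, -1, -3, Player 1 chooses M. Subgame-perfect outcome: (M, c1) with payoffs (-1, 9).
Now find the simultaneous Nash equilibrium.
Player 1's best replies: c1→M; c2→M; c3→T; c4→M; c5→T.
C's best replies: T→c1; M→c1; B→c4.
Only (M, c1) has each player best-responding; Nash payoffs (-1, 9).
Player 1's commitment gain: -1 − -1 = 0.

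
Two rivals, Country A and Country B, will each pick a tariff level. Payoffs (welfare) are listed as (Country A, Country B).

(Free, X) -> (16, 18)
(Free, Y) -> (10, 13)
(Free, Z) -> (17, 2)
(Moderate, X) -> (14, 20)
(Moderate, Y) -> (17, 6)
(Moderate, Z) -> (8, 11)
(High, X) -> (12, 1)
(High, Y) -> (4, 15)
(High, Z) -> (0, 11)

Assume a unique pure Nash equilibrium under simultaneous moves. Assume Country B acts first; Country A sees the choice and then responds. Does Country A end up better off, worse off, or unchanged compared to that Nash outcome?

Work backward from Country A's decision.
- X → Country A plays Free (best of 16, 14, 12); Country B gets 18.
- Y → Country A plays Moderate (best of 10, 17, 4); Country B gets 6.
- Z → Country A plays Free (best of 17, 8, 0); Country B gets 2.
Maximizing over 18, 6, 2, Country B chooses X. Subgame-perfect outcome: (Free, X) with payoffs (16, 18).
For the simultaneous game, intersect best replies.
Country A's best replies: X→Free; Y→Moderate; Z→Free.
Country B's best replies: Free→X; Moderate→X; High→Y.
Only (Free, X) has each player best-responding; Nash payoffs (16, 18).
Country A earns 16 sequentially versus 16 at the Nash outcome: unchanged.

unchanged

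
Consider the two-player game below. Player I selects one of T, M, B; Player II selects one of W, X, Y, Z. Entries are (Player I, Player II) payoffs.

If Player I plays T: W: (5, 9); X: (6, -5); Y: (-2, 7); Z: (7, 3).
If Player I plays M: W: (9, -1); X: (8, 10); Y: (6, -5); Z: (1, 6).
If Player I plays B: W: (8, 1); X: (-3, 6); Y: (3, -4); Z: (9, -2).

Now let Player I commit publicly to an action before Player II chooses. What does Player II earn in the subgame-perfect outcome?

10

Solve by backward induction (Player I leads).
- T: Player II compares 9, -5, 7, 3 and picks W; Player I would get 5.
- M: Player II compares -1, 10, -5, 6 and picks X; Player I would get 8.
- B: Player II compares 1, 6, -4, -2 and picks X; Player I would get -3.
Maximizing over 5, 8, -3, Player I chooses M. Subgame-perfect outcome: (M, X) with payoffs (8, 10).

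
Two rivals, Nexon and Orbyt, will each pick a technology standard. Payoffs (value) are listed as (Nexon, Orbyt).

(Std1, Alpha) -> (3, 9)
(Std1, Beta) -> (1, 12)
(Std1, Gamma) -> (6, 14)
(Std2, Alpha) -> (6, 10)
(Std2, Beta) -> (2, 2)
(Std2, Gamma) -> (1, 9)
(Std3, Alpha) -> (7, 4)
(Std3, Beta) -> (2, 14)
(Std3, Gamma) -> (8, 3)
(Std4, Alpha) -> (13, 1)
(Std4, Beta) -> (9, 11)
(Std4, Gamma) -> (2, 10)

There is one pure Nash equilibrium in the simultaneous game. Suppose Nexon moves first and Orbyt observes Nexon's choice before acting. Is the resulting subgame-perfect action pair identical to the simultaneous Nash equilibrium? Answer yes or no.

Solve by backward induction (Nexon leads).
- Std1: BR = Gamma, leader payoff 6.
- Std2: BR = Alpha, leader payoff 6.
- Std3: BR = Beta, leader payoff 2.
- Std4: BR = Beta, leader payoff 9.
Nexon's induced payoffs are 6, 6, 2, 9, so Nexon commits to Std4. Subgame-perfect outcome: (Std4, Beta) with payoffs (9, 11).
For the simultaneous game, intersect best replies.
Nexon's best replies: Alpha→Std4; Beta→Std4; Gamma→Std3.
Orbyt's best replies: Std1→Gamma; Std2→Alpha; Std3→Beta; Std4→Beta.
Only (Std4, Beta) has each player best-responding; Nash payoffs (9, 11).
Sequential outcome (Std4, Beta) coincides with the Nash profile (Std4, Beta).

yes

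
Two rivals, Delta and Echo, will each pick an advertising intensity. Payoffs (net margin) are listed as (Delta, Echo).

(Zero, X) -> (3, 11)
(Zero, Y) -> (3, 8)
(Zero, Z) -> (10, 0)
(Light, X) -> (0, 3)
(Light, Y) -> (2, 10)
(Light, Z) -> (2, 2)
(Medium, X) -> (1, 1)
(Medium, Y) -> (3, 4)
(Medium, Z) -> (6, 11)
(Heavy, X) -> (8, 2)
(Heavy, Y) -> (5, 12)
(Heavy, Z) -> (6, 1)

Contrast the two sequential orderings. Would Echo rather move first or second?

If Delta leads: Echo's best replies are Zero→X, Light→Y, Medium→Z, Heavy→Y; Delta's induced payoffs 3, 2, 6, 5; outcome (Medium, Z), payoffs (6, 11).
If Echo leads: Delta's best replies are X→Heavy, Y→Heavy, Z→Zero; Echo's induced payoffs 2, 12, 0; outcome (Heavy, Y), payoffs (5, 12).
Echo gets 12 moving first and 11 moving second, so Echo prefers to move first.

first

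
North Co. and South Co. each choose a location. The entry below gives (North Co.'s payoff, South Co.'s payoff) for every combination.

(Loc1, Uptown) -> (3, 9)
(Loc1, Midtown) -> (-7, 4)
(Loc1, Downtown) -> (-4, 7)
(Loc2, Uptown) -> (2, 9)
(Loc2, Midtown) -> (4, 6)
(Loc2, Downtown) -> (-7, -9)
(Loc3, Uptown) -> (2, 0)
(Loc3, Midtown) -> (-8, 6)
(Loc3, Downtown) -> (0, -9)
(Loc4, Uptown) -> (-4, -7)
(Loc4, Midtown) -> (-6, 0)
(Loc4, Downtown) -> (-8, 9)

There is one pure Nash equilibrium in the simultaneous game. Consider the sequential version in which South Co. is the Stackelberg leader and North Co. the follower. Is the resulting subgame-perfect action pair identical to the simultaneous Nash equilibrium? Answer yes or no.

yes

Backward induction with South Co. moving first.
- Uptown: BR = Loc1, leader payoff 9.
- Midtown: BR = Loc2, leader payoff 6.
- Downtown: BR = Loc3, leader payoff -9.
Among 9, 6, -9, the best is 9 at Uptown. Subgame-perfect outcome: (Loc1, Uptown) with payoffs (3, 9).
For the simultaneous game, intersect best replies.
North Co.'s best replies: Uptown→Loc1; Midtown→Loc2; Downtown→Loc3.
South Co.'s best replies: Loc1→Uptown; Loc2→Uptown; Loc3→Midtown; Loc4→Downtown.
Only (Loc1, Uptown) has each player best-responding; Nash payoffs (3, 9).
Sequential outcome (Loc1, Uptown) coincides with the Nash profile (Loc1, Uptown).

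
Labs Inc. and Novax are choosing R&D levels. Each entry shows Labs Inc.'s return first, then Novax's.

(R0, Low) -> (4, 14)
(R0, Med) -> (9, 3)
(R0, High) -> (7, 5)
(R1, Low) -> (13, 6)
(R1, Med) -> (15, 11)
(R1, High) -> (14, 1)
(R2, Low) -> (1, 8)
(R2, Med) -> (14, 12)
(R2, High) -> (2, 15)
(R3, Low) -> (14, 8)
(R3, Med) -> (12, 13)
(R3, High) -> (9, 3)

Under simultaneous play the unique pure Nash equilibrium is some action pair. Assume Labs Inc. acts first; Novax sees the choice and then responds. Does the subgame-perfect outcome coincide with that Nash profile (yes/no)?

yes

Solve by backward induction (Labs Inc. leads).
- R0 → Novax plays Low (best of 14, 3, 5); Labs Inc. gets 4.
- R1 → Novax plays Med (best of 6, 11, 1); Labs Inc. gets 15.
- R2 → Novax plays High (best of 8, 12, 15); Labs Inc. gets 2.
- R3 → Novax plays Med (best of 8, 13, 3); Labs Inc. gets 12.
Maximizing over 4, 15, 2, 12, Labs Inc. chooses R1. Subgame-perfect outcome: (R1, Med) with payoffs (15, 11).
Under simultaneous play:
Labs Inc.'s best replies: Low→R3; Med→R1; High→R1.
Novax's best replies: R0→Low; R1→Med; R2→High; R3→Med.
Only (R1, Med) has each player best-responding; Nash payoffs (15, 11).
Sequential outcome (R1, Med) coincides with the Nash profile (R1, Med).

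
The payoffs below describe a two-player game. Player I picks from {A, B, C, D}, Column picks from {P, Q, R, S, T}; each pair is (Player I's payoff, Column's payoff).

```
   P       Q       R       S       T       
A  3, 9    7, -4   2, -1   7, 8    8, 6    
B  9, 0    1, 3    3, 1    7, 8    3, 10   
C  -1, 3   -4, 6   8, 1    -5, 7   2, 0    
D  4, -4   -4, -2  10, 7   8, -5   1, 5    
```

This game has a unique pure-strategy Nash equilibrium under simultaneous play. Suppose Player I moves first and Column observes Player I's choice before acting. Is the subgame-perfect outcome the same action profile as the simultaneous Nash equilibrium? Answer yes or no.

Column best-responds to each possible Player I move:
- A: Column compares 9, -4, -1, 8, 6 and picks P; Player I would get 3.
- B: Column compares 0, 3, 1, 8, 10 and picks T; Player I would get 3.
- C: Column compares 3, 6, 1, 7, 0 and picks S; Player I would get -5.
- D: Column compares -4, -2, 7, -5, 5 and picks R; Player I would get 10.
Player I's induced payoffs are 3, 3, -5, 10, so Player I commits to D. Subgame-perfect outcome: (D, R) with payoffs (10, 7).
Now find the simultaneous Nash equilibrium.
Player I's best replies: P→B; Q→A; R→D; S→D; T→A.
Column's best replies: A→P; B→T; C→S; D→R.
Only (D, R) has each player best-responding; Nash payoffs (10, 7).
Sequential outcome (D, R) coincides with the Nash profile (D, R).

yes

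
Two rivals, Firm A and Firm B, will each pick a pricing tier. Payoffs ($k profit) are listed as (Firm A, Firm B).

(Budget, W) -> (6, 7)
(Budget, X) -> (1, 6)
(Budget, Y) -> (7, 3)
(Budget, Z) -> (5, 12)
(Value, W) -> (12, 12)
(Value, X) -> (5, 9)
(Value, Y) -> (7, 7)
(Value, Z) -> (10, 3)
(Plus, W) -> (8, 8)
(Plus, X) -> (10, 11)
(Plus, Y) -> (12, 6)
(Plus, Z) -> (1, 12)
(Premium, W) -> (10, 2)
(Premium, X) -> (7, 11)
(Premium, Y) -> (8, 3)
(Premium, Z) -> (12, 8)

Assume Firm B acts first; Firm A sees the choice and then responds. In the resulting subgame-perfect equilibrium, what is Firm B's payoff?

Firm A best-responds to each possible Firm B move:
- W: BR = Value, leader payoff 12.
- X: BR = Plus, leader payoff 11.
- Y: BR = Plus, leader payoff 6.
- Z: BR = Premium, leader payoff 8.
Among 12, 11, 6, 8, the best is 12 at W. Subgame-perfect outcome: (Value, W) with payoffs (12, 12).

12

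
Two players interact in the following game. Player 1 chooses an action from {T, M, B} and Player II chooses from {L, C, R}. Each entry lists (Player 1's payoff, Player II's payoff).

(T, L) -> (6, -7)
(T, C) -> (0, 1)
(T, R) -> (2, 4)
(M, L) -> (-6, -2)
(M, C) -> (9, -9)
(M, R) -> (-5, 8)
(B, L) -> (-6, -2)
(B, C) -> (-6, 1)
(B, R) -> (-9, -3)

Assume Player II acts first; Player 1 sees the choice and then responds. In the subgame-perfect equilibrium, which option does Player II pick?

Solve by backward induction (Player II leads).
- L: Player 1 compares 6, -6, -6 and picks T; Player II would get -7.
- C: Player 1 compares 0, 9, -6 and picks M; Player II would get -9.
- R: Player 1 compares 2, -5, -9 and picks T; Player II would get 4.
Among -7, -9, 4, the best is 4 at R. Subgame-perfect outcome: (T, R) with payoffs (2, 4).

R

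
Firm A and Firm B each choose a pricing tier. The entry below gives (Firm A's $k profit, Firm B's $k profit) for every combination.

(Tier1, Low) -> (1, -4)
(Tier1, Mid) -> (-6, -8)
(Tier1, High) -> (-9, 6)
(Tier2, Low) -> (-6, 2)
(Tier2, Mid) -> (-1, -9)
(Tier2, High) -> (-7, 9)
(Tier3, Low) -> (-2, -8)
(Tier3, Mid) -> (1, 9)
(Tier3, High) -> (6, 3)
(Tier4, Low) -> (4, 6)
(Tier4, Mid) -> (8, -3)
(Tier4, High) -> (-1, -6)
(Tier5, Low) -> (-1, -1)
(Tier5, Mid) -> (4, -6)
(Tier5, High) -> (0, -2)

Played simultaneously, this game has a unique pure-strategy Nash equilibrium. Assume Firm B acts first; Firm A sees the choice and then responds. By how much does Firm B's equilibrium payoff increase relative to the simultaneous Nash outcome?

0

Work backward from Firm A's decision.
- Low: Firm A compares 1, -6, -2, 4, -1 and picks Tier4; Firm B would get 6.
- Mid: Firm A compares -6, -1, 1, 8, 4 and picks Tier4; Firm B would get -3.
- High: Firm A compares -9, -7, 6, -1, 0 and picks Tier3; Firm B would get 3.
Maximizing over 6, -3, 3, Firm B chooses Low. Subgame-perfect outcome: (Tier4, Low) with payoffs (4, 6).
Now find the simultaneous Nash equilibrium.
Firm A's best replies: Low→Tier4; Mid→Tier4; High→Tier3.
Firm B's best replies: Tier1→High; Tier2→High; Tier3→Mid; Tier4→Low; Tier5→Low.
Only (Tier4, Low) has each player best-responding; Nash payoffs (4, 6).
Firm B's commitment gain: 6 − 6 = 0.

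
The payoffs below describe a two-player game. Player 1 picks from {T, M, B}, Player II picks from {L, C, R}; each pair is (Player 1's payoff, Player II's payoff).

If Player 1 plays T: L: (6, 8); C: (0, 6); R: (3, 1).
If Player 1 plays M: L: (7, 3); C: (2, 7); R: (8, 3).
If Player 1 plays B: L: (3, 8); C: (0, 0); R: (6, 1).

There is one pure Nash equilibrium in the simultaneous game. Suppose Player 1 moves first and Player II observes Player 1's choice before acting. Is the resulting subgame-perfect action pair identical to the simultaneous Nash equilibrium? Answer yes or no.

no

Work backward from Player II's decision.
- T → Player II plays L (best of 8, 6, 1); Player 1 gets 6.
- M → Player II plays C (best of 3, 7, 3); Player 1 gets 2.
- B → Player II plays L (best of 8, 0, 1); Player 1 gets 3.
Maximizing over 6, 2, 3, Player 1 chooses T. Subgame-perfect outcome: (T, L) with payoffs (6, 8).
Now find the simultaneous Nash equilibrium.
Player 1's best replies: L→M; C→M; R→M.
Player II's best replies: T→L; M→C; B→L.
Only (M, C) has each player best-responding; Nash payoffs (2, 7).
Sequential outcome (T, L) differs from the Nash profile (M, C).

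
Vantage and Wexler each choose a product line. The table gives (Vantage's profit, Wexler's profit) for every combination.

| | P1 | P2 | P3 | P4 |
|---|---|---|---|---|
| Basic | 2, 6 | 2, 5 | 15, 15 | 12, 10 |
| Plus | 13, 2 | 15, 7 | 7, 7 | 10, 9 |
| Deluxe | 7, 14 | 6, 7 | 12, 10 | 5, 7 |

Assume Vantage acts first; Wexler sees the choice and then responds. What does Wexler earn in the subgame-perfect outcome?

15

Backward induction with Vantage moving first.
- Basic: BR = P3, leader payoff 15.
- Plus: BR = P4, leader payoff 10.
- Deluxe: BR = P1, leader payoff 7.
Vantage's induced payoffs are 15, 10, 7, so Vantage commits to Basic. Subgame-perfect outcome: (Basic, P3) with payoffs (15, 15).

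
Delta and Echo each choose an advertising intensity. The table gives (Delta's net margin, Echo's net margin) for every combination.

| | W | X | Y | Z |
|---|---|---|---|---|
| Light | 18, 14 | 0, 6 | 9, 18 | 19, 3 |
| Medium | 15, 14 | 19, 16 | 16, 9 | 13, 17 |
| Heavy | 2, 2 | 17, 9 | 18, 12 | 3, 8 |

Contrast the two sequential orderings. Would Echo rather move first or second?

first

If Delta leads: Echo's best replies are Light→Y, Medium→Z, Heavy→Y; Delta's induced payoffs 9, 13, 18; outcome (Heavy, Y), payoffs (18, 12).
If Echo leads: Delta's best replies are W→Light, X→Medium, Y→Heavy, Z→Light; Echo's induced payoffs 14, 16, 12, 3; outcome (Medium, X), payoffs (19, 16).
Echo gets 16 moving first and 12 moving second, so Echo prefers to move first.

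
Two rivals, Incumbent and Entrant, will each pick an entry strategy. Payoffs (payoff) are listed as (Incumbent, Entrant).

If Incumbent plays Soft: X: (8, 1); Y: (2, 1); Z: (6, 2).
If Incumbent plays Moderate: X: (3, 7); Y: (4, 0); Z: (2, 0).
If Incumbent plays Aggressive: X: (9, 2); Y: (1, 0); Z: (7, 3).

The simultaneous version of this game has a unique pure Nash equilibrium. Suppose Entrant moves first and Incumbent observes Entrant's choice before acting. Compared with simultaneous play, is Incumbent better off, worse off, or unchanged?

Solve by backward induction (Entrant leads).
- X → Incumbent plays Aggressive (best of 8, 3, 9); Entrant gets 2.
- Y → Incumbent plays Moderate (best of 2, 4, 1); Entrant gets 0.
- Z → Incumbent plays Aggressive (best of 6, 2, 7); Entrant gets 3.
Maximizing over 2, 0, 3, Entrant chooses Z. Subgame-perfect outcome: (Aggressive, Z) with payoffs (7, 3).
For the simultaneous game, intersect best replies.
Incumbent's best replies: X→Aggressive; Y→Moderate; Z→Aggressive.
Entrant's best replies: Soft→Z; Moderate→X; Aggressive→Z.
The unique mutual best reply is (Aggressive, Z), giving (7, 3).
Incumbent earns 7 sequentially versus 7 at the Nash outcome: unchanged.

unchanged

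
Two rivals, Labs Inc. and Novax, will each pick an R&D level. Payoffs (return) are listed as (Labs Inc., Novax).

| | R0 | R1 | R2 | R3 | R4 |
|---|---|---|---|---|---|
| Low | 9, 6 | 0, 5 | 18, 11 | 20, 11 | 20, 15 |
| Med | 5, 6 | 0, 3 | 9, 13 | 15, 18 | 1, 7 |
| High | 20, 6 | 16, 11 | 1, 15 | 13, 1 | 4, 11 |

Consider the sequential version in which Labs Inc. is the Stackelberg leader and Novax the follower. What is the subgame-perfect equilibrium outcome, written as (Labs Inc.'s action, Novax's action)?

Solve by backward induction (Labs Inc. leads).
- Low: BR = R4, leader payoff 20.
- Med: BR = R3, leader payoff 15.
- High: BR = R2, leader payoff 1.
Labs Inc.'s induced payoffs are 20, 15, 1, so Labs Inc. commits to Low. Subgame-perfect outcome: (Low, R4) with payoffs (20, 15).

(Low, R4)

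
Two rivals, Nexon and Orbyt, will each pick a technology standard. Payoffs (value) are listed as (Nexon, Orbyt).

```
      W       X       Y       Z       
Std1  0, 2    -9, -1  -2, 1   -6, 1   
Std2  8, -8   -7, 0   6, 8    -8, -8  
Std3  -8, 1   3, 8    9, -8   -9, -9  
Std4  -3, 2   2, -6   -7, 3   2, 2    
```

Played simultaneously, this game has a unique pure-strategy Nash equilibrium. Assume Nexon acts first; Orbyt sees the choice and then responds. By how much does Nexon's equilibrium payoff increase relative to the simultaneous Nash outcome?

Work backward from Orbyt's decision.
- Std1: BR = W, leader payoff 0.
- Std2: BR = Y, leader payoff 6.
- Std3: BR = X, leader payoff 3.
- Std4: BR = Y, leader payoff -7.
Nexon's induced payoffs are 0, 6, 3, -7, so Nexon commits to Std2. Subgame-perfect outcome: (Std2, Y) with payoffs (6, 8).
For the simultaneous game, intersect best replies.
Nexon's best replies: W→Std2; X→Std3; Y→Std3; Z→Std4.
Orbyt's best replies: Std1→W; Std2→Y; Std3→X; Std4→Y.
The unique mutual best reply is (Std3, X), giving (3, 8).
Nexon's commitment gain: 6 − 3 = 3.

3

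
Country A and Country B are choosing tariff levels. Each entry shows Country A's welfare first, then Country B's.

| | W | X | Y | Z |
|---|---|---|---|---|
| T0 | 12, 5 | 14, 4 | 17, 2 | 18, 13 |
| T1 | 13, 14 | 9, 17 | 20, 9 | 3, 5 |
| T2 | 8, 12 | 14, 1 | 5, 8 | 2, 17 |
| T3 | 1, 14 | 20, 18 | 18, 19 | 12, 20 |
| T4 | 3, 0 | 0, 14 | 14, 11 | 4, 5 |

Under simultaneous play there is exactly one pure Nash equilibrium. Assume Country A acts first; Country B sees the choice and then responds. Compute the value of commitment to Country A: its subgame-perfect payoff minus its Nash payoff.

Country B best-responds to each possible Country A move:
- T0: BR = Z, leader payoff 18.
- T1: BR = X, leader payoff 9.
- T2: BR = Z, leader payoff 2.
- T3: BR = Z, leader payoff 12.
- T4: BR = X, leader payoff 0.
Among 18, 9, 2, 12, 0, the best is 18 at T0. Subgame-perfect outcome: (T0, Z) with payoffs (18, 13).
For the simultaneous game, intersect best replies.
Country A's best replies: W→T1; X→T3; Y→T1; Z→T0.
Country B's best replies: T0→Z; T1→X; T2→Z; T3→Z; T4→X.
Only (T0, Z) has each player best-responding; Nash payoffs (18, 13).
Country A's commitment gain: 18 − 18 = 0.

0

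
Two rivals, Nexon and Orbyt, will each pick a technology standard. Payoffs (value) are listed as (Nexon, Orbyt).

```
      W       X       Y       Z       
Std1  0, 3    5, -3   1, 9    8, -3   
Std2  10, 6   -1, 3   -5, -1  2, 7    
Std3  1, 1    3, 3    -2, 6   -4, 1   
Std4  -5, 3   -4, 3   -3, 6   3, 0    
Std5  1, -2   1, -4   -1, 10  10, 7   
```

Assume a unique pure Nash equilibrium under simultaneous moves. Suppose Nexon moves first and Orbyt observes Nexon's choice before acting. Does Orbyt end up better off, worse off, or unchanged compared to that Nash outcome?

Backward induction with Nexon moving first.
- Std1 → Orbyt plays Y (best of 3, -3, 9, -3); Nexon gets 1.
- Std2 → Orbyt plays Z (best of 6, 3, -1, 7); Nexon gets 2.
- Std3 → Orbyt plays Y (best of 1, 3, 6, 1); Nexon gets -2.
- Std4 → Orbyt plays Y (best of 3, 3, 6, 0); Nexon gets -3.
- Std5 → Orbyt plays Y (best of -2, -4, 10, 7); Nexon gets -1.
Maximizing over 1, 2, -2, -3, -1, Nexon chooses Std2. Subgame-perfect outcome: (Std2, Z) with payoffs (2, 7).
For the simultaneous game, intersect best replies.
Nexon's best replies: W→Std2; X→Std1; Y→Std1; Z→Std5.
Orbyt's best replies: Std1→Y; Std2→Z; Std3→Y; Std4→Y; Std5→Y.
Only (Std1, Y) has each player best-responding; Nash payoffs (1, 9).
Orbyt earns 7 sequentially versus 9 at the Nash outcome: worse off.

worse off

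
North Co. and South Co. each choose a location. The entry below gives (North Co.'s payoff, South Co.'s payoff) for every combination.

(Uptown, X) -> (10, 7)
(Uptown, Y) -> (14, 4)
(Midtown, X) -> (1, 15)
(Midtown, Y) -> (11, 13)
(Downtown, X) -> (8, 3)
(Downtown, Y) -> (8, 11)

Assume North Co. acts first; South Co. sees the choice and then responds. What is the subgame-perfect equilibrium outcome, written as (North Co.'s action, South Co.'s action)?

(Uptown, X)

Backward induction with North Co. moving first.
- Uptown: South Co. compares 7, 4 and picks X; North Co. would get 10.
- Midtown: South Co. compares 15, 13 and picks X; North Co. would get 1.
- Downtown: South Co. compares 3, 11 and picks Y; North Co. would get 8.
Maximizing over 10, 1, 8, North Co. chooses Uptown. Subgame-perfect outcome: (Uptown, X) with payoffs (10, 7).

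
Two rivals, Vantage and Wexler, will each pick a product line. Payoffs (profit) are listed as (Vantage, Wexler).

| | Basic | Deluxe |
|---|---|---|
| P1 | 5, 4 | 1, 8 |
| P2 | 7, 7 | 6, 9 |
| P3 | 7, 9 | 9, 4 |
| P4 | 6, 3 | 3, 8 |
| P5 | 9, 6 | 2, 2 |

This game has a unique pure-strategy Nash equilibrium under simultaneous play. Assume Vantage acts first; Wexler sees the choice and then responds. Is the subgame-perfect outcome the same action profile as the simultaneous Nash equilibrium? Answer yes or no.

Wexler best-responds to each possible Vantage move:
- P1: Wexler compares 4, 8 and picks Deluxe; Vantage would get 1.
- P2: Wexler compares 7, 9 and picks Deluxe; Vantage would get 6.
- P3: Wexler compares 9, 4 and picks Basic; Vantage would get 7.
- P4: Wexler compares 3, 8 and picks Deluxe; Vantage would get 3.
- P5: Wexler compares 6, 2 and picks Basic; Vantage would get 9.
Vantage's induced payoffs are 1, 6, 7, 3, 9, so Vantage commits to P5. Subgame-perfect outcome: (P5, Basic) with payoffs (9, 6).
Now find the simultaneous Nash equilibrium.
Vantage's best replies: Basic→P5; Deluxe→P3.
Wexler's best replies: P1→Deluxe; P2→Deluxe; P3→Basic; P4→Deluxe; P5→Basic.
The unique mutual best reply is (P5, Basic), giving (9, 6).
Sequential outcome (P5, Basic) coincides with the Nash profile (P5, Basic).

yes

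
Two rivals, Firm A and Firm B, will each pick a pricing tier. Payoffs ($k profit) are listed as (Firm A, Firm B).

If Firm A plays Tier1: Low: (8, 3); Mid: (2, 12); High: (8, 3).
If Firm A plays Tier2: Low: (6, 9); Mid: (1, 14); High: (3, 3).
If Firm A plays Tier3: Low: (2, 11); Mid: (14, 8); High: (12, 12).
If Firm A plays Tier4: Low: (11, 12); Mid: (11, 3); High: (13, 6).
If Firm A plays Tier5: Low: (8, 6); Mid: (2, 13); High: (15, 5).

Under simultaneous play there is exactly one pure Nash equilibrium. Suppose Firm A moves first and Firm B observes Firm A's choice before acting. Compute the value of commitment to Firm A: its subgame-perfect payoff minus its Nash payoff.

1

Backward induction with Firm A moving first.
- Tier1: Firm B compares 3, 12, 3 and picks Mid; Firm A would get 2.
- Tier2: Firm B compares 9, 14, 3 and picks Mid; Firm A would get 1.
- Tier3: Firm B compares 11, 8, 12 and picks High; Firm A would get 12.
- Tier4: Firm B compares 12, 3, 6 and picks Low; Firm A would get 11.
- Tier5: Firm B compares 6, 13, 5 and picks Mid; Firm A would get 2.
Among 2, 1, 12, 11, 2, the best is 12 at Tier3. Subgame-perfect outcome: (Tier3, High) with payoffs (12, 12).
For the simultaneous game, intersect best replies.
Firm A's best replies: Low→Tier4; Mid→Tier3; High→Tier5.
Firm B's best replies: Tier1→Mid; Tier2→Mid; Tier3→High; Tier4→Low; Tier5→Mid.
The unique mutual best reply is (Tier4, Low), giving (11, 12).
Firm A's commitment gain: 12 − 11 = 1.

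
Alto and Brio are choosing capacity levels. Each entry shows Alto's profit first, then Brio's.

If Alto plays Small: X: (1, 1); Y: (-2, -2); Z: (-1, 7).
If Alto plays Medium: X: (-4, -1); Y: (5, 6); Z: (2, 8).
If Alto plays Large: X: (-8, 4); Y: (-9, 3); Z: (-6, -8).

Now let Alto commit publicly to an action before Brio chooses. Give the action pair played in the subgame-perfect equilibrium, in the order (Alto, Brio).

Solve by backward induction (Alto leads).
- Small → Brio plays Z (best of 1, -2, 7); Alto gets -1.
- Medium → Brio plays Z (best of -1, 6, 8); Alto gets 2.
- Large → Brio plays X (best of 4, 3, -8); Alto gets -8.
Maximizing over -1, 2, -8, Alto chooses Medium. Subgame-perfect outcome: (Medium, Z) with payoffs (2, 8).

(Medium, Z)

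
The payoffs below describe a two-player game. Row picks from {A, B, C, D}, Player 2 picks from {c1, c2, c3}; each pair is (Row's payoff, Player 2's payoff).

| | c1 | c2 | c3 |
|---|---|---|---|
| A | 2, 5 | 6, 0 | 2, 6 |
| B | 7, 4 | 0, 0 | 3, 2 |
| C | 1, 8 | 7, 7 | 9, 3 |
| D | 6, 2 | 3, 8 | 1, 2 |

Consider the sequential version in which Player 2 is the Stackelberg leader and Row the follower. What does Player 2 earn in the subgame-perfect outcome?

Backward induction with Player 2 moving first.
- c1: BR = B, leader payoff 4.
- c2: BR = C, leader payoff 7.
- c3: BR = C, leader payoff 3.
Among 4, 7, 3, the best is 7 at c2. Subgame-perfect outcome: (C, c2) with payoffs (7, 7).

7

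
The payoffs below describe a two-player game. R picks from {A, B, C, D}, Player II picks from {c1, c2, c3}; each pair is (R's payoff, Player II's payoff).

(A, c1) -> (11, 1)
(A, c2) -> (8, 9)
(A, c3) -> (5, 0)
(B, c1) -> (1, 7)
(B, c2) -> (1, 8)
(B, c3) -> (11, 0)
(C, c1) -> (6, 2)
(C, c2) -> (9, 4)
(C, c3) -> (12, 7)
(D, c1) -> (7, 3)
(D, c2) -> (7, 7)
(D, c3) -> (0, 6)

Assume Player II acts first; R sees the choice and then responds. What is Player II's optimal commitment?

c3

Backward induction with Player II moving first.
- c1: R compares 11, 1, 6, 7 and picks A; Player II would get 1.
- c2: R compares 8, 1, 9, 7 and picks C; Player II would get 4.
- c3: R compares 5, 11, 12, 0 and picks C; Player II would get 7.
Player II's induced payoffs are 1, 4, 7, so Player II commits to c3. Subgame-perfect outcome: (C, c3) with payoffs (12, 7).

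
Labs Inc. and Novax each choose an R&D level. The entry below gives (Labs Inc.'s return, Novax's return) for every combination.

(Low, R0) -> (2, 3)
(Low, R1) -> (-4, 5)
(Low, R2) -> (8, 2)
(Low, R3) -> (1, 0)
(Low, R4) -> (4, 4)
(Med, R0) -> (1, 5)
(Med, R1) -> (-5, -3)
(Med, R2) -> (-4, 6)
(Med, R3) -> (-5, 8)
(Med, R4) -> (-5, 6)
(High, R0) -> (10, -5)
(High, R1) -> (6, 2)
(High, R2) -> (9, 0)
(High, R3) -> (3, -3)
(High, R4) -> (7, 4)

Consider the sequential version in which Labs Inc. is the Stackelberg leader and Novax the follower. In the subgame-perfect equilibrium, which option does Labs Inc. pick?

Solve by backward induction (Labs Inc. leads).
- Low: Novax compares 3, 5, 2, 0, 4 and picks R1; Labs Inc. would get -4.
- Med: Novax compares 5, -3, 6, 8, 6 and picks R3; Labs Inc. would get -5.
- High: Novax compares -5, 2, 0, -3, 4 and picks R4; Labs Inc. would get 7.
Among -4, -5, 7, the best is 7 at High. Subgame-perfect outcome: (High, R4) with payoffs (7, 4).

High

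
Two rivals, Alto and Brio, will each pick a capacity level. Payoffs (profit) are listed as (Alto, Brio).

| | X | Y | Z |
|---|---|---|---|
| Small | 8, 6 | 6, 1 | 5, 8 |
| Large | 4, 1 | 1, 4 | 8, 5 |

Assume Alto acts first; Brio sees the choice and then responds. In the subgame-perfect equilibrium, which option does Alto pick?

Large

Backward induction with Alto moving first.
- Small → Brio plays Z (best of 6, 1, 8); Alto gets 5.
- Large → Brio plays Z (best of 1, 4, 5); Alto gets 8.
Among 5, 8, the best is 8 at Large. Subgame-perfect outcome: (Large, Z) with payoffs (8, 5).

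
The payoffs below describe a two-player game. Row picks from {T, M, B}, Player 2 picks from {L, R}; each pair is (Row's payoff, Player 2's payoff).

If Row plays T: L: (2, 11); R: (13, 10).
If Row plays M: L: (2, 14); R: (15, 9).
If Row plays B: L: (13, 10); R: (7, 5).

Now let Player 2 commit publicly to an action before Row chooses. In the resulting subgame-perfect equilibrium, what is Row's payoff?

Backward induction with Player 2 moving first.
- L → Row plays B (best of 2, 2, 13); Player 2 gets 10.
- R → Row plays M (best of 13, 15, 7); Player 2 gets 9.
Among 10, 9, the best is 10 at L. Subgame-perfect outcome: (B, L) with payoffs (13, 10).

13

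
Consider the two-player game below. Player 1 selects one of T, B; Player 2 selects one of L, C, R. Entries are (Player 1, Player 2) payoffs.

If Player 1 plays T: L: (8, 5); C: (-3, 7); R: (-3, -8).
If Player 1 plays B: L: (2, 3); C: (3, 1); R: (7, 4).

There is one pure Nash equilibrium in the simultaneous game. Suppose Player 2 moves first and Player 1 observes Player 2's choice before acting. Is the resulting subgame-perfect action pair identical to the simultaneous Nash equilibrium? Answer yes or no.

no

Player 1 best-responds to each possible Player 2 move:
- L: Player 1 compares 8, 2 and picks T; Player 2 would get 5.
- C: Player 1 compares -3, 3 and picks B; Player 2 would get 1.
- R: Player 1 compares -3, 7 and picks B; Player 2 would get 4.
Among 5, 1, 4, the best is 5 at L. Subgame-perfect outcome: (T, L) with payoffs (8, 5).
Now find the simultaneous Nash equilibrium.
Player 1's best replies: L→T; C→B; R→B.
Player 2's best replies: T→C; B→R.
Only (B, R) has each player best-responding; Nash payoffs (7, 4).
Sequential outcome (T, L) differs from the Nash profile (B, R).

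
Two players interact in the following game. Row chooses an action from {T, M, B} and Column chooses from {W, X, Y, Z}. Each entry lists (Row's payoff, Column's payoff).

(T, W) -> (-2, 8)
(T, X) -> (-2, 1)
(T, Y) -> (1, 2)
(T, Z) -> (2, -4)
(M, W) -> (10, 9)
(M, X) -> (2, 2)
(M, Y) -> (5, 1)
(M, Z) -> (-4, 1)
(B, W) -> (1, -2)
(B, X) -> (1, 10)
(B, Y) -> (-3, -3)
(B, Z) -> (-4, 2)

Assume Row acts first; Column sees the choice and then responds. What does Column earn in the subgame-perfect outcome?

Column best-responds to each possible Row move:
- T → Column plays W (best of 8, 1, 2, -4); Row gets -2.
- M → Column plays W (best of 9, 2, 1, 1); Row gets 10.
- B → Column plays X (best of -2, 10, -3, 2); Row gets 1.
Among -2, 10, 1, the best is 10 at M. Subgame-perfect outcome: (M, W) with payoffs (10, 9).

9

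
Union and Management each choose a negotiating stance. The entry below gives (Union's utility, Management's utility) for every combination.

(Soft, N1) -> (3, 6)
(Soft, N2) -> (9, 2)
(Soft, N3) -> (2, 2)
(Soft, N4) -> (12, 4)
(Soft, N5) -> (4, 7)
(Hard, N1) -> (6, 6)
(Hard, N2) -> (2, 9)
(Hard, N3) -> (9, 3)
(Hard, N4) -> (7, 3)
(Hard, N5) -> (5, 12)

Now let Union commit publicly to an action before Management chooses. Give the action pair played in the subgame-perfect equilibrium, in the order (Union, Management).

Solve by backward induction (Union leads).
- Soft: Management compares 6, 2, 2, 4, 7 and picks N5; Union would get 4.
- Hard: Management compares 6, 9, 3, 3, 12 and picks N5; Union would get 5.
Union's induced payoffs are 4, 5, so Union commits to Hard. Subgame-perfect outcome: (Hard, N5) with payoffs (5, 12).

(Hard, N5)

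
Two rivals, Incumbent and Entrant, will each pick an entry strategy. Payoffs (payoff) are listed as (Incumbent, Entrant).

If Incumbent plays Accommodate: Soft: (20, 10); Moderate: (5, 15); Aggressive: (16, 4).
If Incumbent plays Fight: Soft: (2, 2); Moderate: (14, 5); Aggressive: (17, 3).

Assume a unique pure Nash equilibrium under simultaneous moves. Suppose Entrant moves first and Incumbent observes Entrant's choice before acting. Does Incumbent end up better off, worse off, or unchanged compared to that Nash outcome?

better off

Solve by backward induction (Entrant leads).
- Soft → Incumbent plays Accommodate (best of 20, 2); Entrant gets 10.
- Moderate → Incumbent plays Fight (best of 5, 14); Entrant gets 5.
- Aggressive → Incumbent plays Fight (best of 16, 17); Entrant gets 3.
Among 10, 5, 3, the best is 10 at Soft. Subgame-perfect outcome: (Accommodate, Soft) with payoffs (20, 10).
Now find the simultaneous Nash equilibrium.
Incumbent's best replies: Soft→Accommodate; Moderate→Fight; Aggressive→Fight.
Entrant's best replies: Accommodate→Moderate; Fight→Moderate.
Only (Fight, Moderate) has each player best-responding; Nash payoffs (14, 5).
Incumbent earns 20 sequentially versus 14 at the Nash outcome: better off.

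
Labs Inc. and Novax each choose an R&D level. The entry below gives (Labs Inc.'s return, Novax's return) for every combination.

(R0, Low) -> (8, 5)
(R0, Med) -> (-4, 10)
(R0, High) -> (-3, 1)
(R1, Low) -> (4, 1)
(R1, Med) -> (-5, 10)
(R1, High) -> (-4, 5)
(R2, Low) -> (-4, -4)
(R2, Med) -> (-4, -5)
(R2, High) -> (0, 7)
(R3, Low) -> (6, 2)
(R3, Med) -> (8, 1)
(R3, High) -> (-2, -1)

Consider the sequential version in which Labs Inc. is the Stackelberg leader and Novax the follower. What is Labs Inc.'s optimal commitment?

Solve by backward induction (Labs Inc. leads).
- R0: BR = Med, leader payoff -4.
- R1: BR = Med, leader payoff -5.
- R2: BR = High, leader payoff 0.
- R3: BR = Low, leader payoff 6.
Labs Inc.'s induced payoffs are -4, -5, 0, 6, so Labs Inc. commits to R3. Subgame-perfect outcome: (R3, Low) with payoffs (6, 2).

R3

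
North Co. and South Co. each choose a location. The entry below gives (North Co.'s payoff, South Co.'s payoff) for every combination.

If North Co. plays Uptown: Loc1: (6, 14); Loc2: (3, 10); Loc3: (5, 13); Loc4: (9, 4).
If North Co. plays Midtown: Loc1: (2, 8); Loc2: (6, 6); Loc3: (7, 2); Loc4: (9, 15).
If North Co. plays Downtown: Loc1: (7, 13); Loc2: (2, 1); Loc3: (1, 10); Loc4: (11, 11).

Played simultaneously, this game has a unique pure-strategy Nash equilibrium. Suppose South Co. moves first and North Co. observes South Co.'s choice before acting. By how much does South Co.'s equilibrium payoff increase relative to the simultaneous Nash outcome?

0

North Co. best-responds to each possible South Co. move:
- Loc1: North Co. compares 6, 2, 7 and picks Downtown; South Co. would get 13.
- Loc2: North Co. compares 3, 6, 2 and picks Midtown; South Co. would get 6.
- Loc3: North Co. compares 5, 7, 1 and picks Midtown; South Co. would get 2.
- Loc4: North Co. compares 9, 9, 11 and picks Downtown; South Co. would get 11.
Maximizing over 13, 6, 2, 11, South Co. chooses Loc1. Subgame-perfect outcome: (Downtown, Loc1) with payoffs (7, 13).
For the simultaneous game, intersect best replies.
North Co.'s best replies: Loc1→Downtown; Loc2→Midtown; Loc3→Midtown; Loc4→Downtown.
South Co.'s best replies: Uptown→Loc1; Midtown→Loc4; Downtown→Loc1.
The unique mutual best reply is (Downtown, Loc1), giving (7, 13).
South Co.'s commitment gain: 13 − 13 = 0.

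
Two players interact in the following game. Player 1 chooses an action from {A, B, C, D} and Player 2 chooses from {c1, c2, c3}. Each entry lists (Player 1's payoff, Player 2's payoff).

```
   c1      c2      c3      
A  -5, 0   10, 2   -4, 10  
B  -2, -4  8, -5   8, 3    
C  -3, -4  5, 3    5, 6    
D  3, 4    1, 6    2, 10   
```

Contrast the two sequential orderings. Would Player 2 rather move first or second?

first

If Player 1 leads: Player 2's best replies are A→c3, B→c3, C→c3, D→c3; Player 1's induced payoffs -4, 8, 5, 2; outcome (B, c3), payoffs (8, 3).
If Player 2 leads: Player 1's best replies are c1→D, c2→A, c3→B; Player 2's induced payoffs 4, 2, 3; outcome (D, c1), payoffs (3, 4).
Player 2 gets 4 moving first and 3 moving second, so Player 2 prefers to move first.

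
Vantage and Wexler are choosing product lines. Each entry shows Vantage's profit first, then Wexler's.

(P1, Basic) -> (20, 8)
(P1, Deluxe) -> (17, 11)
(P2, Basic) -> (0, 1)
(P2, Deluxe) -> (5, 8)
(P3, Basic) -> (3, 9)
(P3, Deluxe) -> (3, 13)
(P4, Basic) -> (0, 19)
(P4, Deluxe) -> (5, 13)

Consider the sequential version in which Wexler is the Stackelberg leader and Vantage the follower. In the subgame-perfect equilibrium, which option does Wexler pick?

Backward induction with Wexler moving first.
- Basic: Vantage compares 20, 0, 3, 0 and picks P1; Wexler would get 8.
- Deluxe: Vantage compares 17, 5, 3, 5 and picks P1; Wexler would get 11.
Wexler's induced payoffs are 8, 11, so Wexler commits to Deluxe. Subgame-perfect outcome: (P1, Deluxe) with payoffs (17, 11).

Deluxe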